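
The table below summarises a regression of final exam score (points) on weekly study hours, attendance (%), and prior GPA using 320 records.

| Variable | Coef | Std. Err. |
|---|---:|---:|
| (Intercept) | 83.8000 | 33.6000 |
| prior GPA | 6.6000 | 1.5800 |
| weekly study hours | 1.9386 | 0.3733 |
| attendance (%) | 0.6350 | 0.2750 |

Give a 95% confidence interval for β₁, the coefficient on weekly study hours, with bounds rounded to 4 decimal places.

Read off: b = 1.9386, SE = 0.3733 for weekly study hours.
df = n − k − 1 = 320 − 3 − 1 = 316.
t* = t_{0.025, 316} = 1.9675.
Margin = t* × SE = 1.9675 × 0.3733 = 0.734468.
CI: 1.9386 ± 0.734468 → (1.2041, 2.6731).

(1.2041, 2.6731)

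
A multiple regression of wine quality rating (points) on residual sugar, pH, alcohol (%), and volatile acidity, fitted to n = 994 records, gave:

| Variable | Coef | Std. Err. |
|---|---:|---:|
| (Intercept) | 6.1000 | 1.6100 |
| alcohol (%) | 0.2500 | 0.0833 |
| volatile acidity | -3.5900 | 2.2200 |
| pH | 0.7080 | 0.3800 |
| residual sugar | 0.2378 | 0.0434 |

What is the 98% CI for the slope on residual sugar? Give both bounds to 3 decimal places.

(0.137, 0.339)

Read off: b = 0.2378, SE = 0.0434 for residual sugar.
df = n − k − 1 = 994 − 4 − 1 = 989.
t* = t_{0.01, 989} = 2.330124.
Margin = t* × SE = 2.330124 × 0.0434 = 0.10113.
CI: 0.2378 ± 0.10113 → (0.137, 0.339).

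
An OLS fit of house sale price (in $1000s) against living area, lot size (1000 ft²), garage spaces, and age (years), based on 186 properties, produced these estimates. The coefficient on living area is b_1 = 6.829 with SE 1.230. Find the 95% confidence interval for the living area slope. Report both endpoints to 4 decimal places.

(4.4020, 9.2560)

df = n − k − 1 = 186 − 4 − 1 = 181.
t* = t_{0.025, 181} = 1.973157.
Margin = t* × SE = 1.973157 × 1.230 = 2.426983.
CI: 6.829 ± 2.426983 → (4.4020, 9.2560).
With 95% confidence, each one-unit increase in living area is associated with a change of between 4.4020 and 9.2560 $1000s in house sale price, holding the other predictors fixed.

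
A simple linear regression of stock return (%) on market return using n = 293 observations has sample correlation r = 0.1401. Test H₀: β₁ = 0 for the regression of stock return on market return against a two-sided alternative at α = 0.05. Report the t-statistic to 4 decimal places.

t = r·√(n − 2)/√(1 − r²) = 0.1401·√291/√0.980372 = 2.4137.
df = n − 2 = 291.
Two-sided p ≈ 0.0164, which is < 0.05, so reject H₀.
There is evidence of a linear association between market return and stock return.

t = 2.4137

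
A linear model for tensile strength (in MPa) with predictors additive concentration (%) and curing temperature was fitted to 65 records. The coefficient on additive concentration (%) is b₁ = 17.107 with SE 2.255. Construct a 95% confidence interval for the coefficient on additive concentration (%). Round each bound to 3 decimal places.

(12.599, 21.615)

df = n − k − 1 = 65 − 2 − 1 = 62.
t* = t_{0.025, 62} = 1.998972.
Margin = t* × SE = 1.998972 × 2.255 = 4.50768.
CI: 17.107 ± 4.50768 → (12.599, 21.615).
With 95% confidence, each one-unit increase in additive concentration (%) is associated with a change of between 12.599 and 21.615 MPa in tensile strength, holding the other predictors fixed.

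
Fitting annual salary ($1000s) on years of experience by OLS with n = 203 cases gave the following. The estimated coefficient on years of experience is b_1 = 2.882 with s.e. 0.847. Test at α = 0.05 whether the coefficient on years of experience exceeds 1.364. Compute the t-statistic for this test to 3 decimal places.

H₀: β₁ = 1.364 vs H₁: β₁ > 1.364.
t = (b_1 − β₁⁰)/SE = (2.882 − 1.364) / 0.847 = 1.792.
df = n − 2 = 203 − 2 = 201.
One-sided p ≈ 0.0373, which is < 0.05, so reject H₀.
There is evidence that the true slope on years of experience exceeds 1.364 $1000s per unit.

t = 1.792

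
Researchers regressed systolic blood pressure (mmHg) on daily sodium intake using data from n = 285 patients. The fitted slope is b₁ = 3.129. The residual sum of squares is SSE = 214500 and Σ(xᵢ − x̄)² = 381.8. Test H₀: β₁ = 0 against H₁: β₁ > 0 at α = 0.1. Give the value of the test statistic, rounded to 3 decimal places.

MSE = SSE/(n − 2) = 214500/283 = 757.951.
SE(b₁) = √(MSE/Sₓₓ) = √(757.951/381.8) = 1.40897.
t = 3.129 / 1.40897 = 2.221.
df = n − 2 = 283.
One-sided p ≈ 0.0136, which is < 0.1, so reject H₀.
There is evidence that the true slope on daily sodium intake is positive.

t = 2.221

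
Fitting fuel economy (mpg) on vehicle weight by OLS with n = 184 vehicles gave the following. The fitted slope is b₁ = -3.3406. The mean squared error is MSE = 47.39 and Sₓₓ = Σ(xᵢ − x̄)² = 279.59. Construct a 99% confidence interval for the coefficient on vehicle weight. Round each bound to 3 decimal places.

SE(b₁) = √(MSE/Sₓₓ) = √(47.39/279.59) = 0.411702.
df = n − 2 = 182.
t* = t_{0.005, 182} = 2.603112.
Margin = t* × SE = 2.603112 × 0.411702 = 1.07171.
CI: -3.3406 ± 1.07171 → (-4.412, -2.269).
With 99% confidence, each one-unit increase in vehicle weight is associated with a change of between -4.412 and -2.269 mpg in fuel economy.

(-4.412, -2.269)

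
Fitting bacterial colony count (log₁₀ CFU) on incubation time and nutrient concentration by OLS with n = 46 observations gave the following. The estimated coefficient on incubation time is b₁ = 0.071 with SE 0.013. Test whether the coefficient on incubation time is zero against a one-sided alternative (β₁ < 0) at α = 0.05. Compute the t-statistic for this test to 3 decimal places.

H₀: β₁ = 0 vs H₁: β₁ < 0.
t = (b₁ − β₁⁰)/SE = 0.071 / 0.013 = 5.462.
df = n − k − 1 = 46 − 2 − 1 = 43.
One-sided p ≈ 1.0000, which is ≥ 0.05, so fail to reject H₀.
The data do not give significant evidence that the true slope on incubation time is negative, holding the other predictors fixed.

t = 5.462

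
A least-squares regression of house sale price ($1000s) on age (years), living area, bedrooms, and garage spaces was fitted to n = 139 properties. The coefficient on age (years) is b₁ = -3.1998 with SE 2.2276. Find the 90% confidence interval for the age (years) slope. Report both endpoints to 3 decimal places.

df = n − k − 1 = 139 − 4 − 1 = 134.
t* = t_{0.05, 134} = 1.656305.
Margin = t* × SE = 1.656305 × 2.2276 = 3.68958.
CI: -3.1998 ± 3.68958 → (-6.889, 0.490).
With 90% confidence, each one-unit increase in age (years) is associated with a change of between -6.889 and 0.490 $1000s in house sale price, holding the other predictors fixed.

(-6.889, 0.490)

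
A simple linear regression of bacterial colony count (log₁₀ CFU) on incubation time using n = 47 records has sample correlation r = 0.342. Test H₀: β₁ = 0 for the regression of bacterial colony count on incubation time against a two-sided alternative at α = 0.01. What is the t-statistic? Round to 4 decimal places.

t = 2.4414

t = r·√(n − 2)/√(1 − r²) = 0.342·√45/√0.883036 = 2.4414.
df = n − 2 = 45.
Two-sided p ≈ 0.0186, which is ≥ 0.01, so fail to reject H₀.
The data do not give significant evidence of a linear association between incubation time and bacterial colony count.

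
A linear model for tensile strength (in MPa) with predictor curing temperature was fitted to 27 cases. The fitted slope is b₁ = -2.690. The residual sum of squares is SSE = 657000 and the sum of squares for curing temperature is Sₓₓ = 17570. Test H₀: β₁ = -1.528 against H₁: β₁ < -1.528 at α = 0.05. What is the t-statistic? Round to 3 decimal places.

t = -0.950

MSE = SSE/(n − 2) = 657000/25 = 26280.
SE(b₁) = √(MSE/Sₓₓ) = √(26280/17570) = 1.223.
t = (-2.690 − (-1.528)) / 1.223 = -0.950.
df = n − 2 = 25.
One-sided p ≈ 0.1756, which is ≥ 0.05, so fail to reject H₀.
The data do not give significant evidence that the true slope on curing temperature is below -1.528 MPa per unit.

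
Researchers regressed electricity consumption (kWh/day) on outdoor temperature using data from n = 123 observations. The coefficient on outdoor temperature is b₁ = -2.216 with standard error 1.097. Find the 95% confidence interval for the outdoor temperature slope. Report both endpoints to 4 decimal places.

df = n − 2 = 123 − 2 = 121.
t* = t_{0.025, 121} = 1.979764.
Margin = t* × SE = 1.979764 × 1.097 = 2.171801.
CI: -2.216 ± 2.171801 → (-4.3878, -0.0442).
With 95% confidence, each one-unit increase in outdoor temperature is associated with a change of between -4.3878 and -0.0442 kWh/day in electricity consumption.

(-4.3878, -0.0442)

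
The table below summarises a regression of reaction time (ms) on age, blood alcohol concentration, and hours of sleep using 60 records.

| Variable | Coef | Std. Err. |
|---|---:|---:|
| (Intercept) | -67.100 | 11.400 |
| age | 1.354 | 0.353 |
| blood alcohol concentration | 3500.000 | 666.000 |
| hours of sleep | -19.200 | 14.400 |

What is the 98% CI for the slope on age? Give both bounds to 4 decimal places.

(0.5086, 2.1994)

Read off: b = 1.354, SE = 0.353 for age.
df = n − k − 1 = 60 − 3 − 1 = 56.
t* = t_{0.01, 56} = 2.394801.
Margin = t* × SE = 2.394801 × 0.353 = 0.845365.
CI: 1.354 ± 0.845365 → (0.5086, 2.1994).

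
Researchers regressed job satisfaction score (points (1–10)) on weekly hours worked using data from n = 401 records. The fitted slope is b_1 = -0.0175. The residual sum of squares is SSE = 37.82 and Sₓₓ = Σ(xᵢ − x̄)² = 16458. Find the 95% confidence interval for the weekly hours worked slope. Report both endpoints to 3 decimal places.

(-0.022, -0.013)

MSE = SSE/(n − 2) = 37.82/399 = 0.094787.
SE(b_1) = √(MSE/Sₓₓ) = √(0.094787/16458) = 0.00239986.
df = n − 2 = 399.
t* = t_{0.025, 399} = 1.965927.
Margin = t* × SE = 1.965927 × 0.00239986 = 0.00472.
CI: -0.0175 ± 0.00472 → (-0.022, -0.013).
With 95% confidence, each one-unit increase in weekly hours worked is associated with a change of between -0.022 and -0.013 points (1–10) in job satisfaction score.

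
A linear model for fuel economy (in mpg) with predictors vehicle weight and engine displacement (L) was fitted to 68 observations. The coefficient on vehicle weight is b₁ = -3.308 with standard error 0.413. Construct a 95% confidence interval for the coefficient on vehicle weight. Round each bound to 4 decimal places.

df = n − k − 1 = 68 − 2 − 1 = 65.
t* = t_{0.025, 65} = 1.997138.
Margin = t* × SE = 1.997138 × 0.413 = 0.824818.
CI: -3.308 ± 0.824818 → (-4.1328, -2.4832).
With 95% confidence, each one-unit increase in vehicle weight is associated with a change of between -4.1328 and -2.4832 mpg in fuel economy, holding the other predictors fixed.

(-4.1328, -2.4832)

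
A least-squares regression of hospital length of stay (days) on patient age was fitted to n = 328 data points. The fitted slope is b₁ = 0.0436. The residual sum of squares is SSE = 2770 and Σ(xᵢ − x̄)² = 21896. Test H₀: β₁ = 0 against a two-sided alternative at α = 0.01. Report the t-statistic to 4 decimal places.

t = 2.2133

MSE = SSE/(n − 2) = 2770/326 = 8.49693.
SE(b₁) = √(MSE/Sₓₓ) = √(8.49693/21896) = 0.0196992.
t = 0.0436 / 0.0196992 = 2.2133.
df = n − 2 = 326.
Two-sided p ≈ 0.0276, which is ≥ 0.01, so fail to reject H₀.
The data do not give significant evidence of an association between patient age and hospital length of stay.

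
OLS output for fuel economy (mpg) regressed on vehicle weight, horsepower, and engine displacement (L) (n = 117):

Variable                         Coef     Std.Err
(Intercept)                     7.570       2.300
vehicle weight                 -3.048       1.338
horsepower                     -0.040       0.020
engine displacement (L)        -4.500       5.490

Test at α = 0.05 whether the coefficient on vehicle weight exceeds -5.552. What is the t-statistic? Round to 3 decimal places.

Read off: b = -3.048, SE = 1.338 for vehicle weight.
H₀: β₁ = -5.552 vs H₁: β₁ > -5.552.
t = (-3.048 − (-5.552)) / 1.338 = 1.871.
df = n − k − 1 = 117 − 3 − 1 = 113.
One-sided p ≈ 0.0319, which is < 0.05, so reject H₀.
There is evidence that the true slope on vehicle weight exceeds -5.552 mpg per unit, holding the other predictors fixed.

t = 1.871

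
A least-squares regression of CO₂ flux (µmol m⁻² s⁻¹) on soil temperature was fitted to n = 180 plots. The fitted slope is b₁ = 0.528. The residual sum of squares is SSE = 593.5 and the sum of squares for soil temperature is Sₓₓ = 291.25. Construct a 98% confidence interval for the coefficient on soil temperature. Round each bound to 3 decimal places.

MSE = SSE/(n − 2) = 593.5/178 = 3.33427.
SE(b₁) = √(MSE/Sₓₓ) = √(3.33427/291.25) = 0.106996.
df = n − 2 = 178.
t* = t_{0.01, 178} = 2.347479.
Margin = t* × SE = 2.347479 × 0.106996 = 0.25117.
CI: 0.528 ± 0.25117 → (0.277, 0.779).
With 98% confidence, each one-unit increase in soil temperature is associated with a change of between 0.277 and 0.779 µmol m⁻² s⁻¹ in CO₂ flux.

(0.277, 0.779)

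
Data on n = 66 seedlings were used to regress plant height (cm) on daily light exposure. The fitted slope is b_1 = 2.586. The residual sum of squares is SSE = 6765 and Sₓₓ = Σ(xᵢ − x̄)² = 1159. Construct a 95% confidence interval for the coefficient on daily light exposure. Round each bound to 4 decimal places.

MSE = SSE/(n − 2) = 6765/64 = 105.703.
SE(b_1) = √(MSE/Sₓₓ) = √(105.703/1159) = 0.301997.
df = n − 2 = 64.
t* = t_{0.025, 64} = 1.99773.
Margin = t* × SE = 1.99773 × 0.301997 = 0.603308.
CI: 2.586 ± 0.603308 → (1.9827, 3.1893).
With 95% confidence, each one-unit increase in daily light exposure is associated with a change of between 1.9827 and 3.1893 cm in plant height.

(1.9827, 3.1893)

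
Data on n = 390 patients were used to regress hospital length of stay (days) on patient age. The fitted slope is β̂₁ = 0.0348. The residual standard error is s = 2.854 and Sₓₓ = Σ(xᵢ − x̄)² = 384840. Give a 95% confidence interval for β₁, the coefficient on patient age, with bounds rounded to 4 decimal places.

SE(β̂₁) = s/√Sₓₓ = 2.854/√384840 = 0.00460059.
df = n − 2 = 388.
t* = t_{0.025, 388} = 1.966097.
Margin = t* × SE = 1.966097 × 0.00460059 = 0.009045.
CI: 0.0348 ± 0.009045 → (0.0258, 0.0438).
With 95% confidence, each one-unit increase in patient age is associated with a change of between 0.0258 and 0.0438 days in hospital length of stay.

(0.0258, 0.0438)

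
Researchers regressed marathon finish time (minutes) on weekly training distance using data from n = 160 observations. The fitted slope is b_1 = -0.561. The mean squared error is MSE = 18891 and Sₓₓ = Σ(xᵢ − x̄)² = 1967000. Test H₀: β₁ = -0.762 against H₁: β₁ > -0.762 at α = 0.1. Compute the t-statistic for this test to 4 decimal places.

SE(b_1) = √(MSE/Sₓₓ) = √(18891/1967000) = 0.0979998.
t = (-0.561 − (-0.762)) / 0.0979998 = 2.0510.
df = n − 2 = 158.
One-sided p ≈ 0.0210, which is < 0.1, so reject H₀.
There is evidence that the true slope on weekly training distance exceeds -0.762 minutes per unit.

t = 2.0510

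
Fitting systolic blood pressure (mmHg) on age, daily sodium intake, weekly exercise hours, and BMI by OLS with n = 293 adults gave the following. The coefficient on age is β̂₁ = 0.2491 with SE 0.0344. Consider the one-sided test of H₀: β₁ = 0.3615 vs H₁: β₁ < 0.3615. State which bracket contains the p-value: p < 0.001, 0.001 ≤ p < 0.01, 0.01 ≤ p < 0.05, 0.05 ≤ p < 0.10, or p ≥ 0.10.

t = (0.2491 − 0.3615) / 0.0344 = -3.267.
df = n − k − 1 = 293 − 4 − 1 = 288.
One-sided p = P(T_{288} < t) ≈ 0.0006.
So p < 0.001.

p < 0.001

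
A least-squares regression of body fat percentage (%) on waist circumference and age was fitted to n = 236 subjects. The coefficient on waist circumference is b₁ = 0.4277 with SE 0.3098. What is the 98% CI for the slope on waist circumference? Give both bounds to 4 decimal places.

df = n − k − 1 = 236 − 2 − 1 = 233.
t* = t_{0.01, 233} = 2.342458.
Margin = t* × SE = 2.342458 × 0.3098 = 0.725694.
CI: 0.4277 ± 0.725694 → (-0.2980, 1.1534).
With 98% confidence, each one-unit increase in waist circumference is associated with a change of between -0.2980 and 1.1534 % in body fat percentage, holding the other predictors fixed.

(-0.2980, 1.1534)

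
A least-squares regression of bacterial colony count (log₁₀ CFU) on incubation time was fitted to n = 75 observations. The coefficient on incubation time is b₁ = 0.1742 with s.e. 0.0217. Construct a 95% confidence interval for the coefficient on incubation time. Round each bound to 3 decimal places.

(0.131, 0.217)

df = n − 2 = 75 − 2 = 73.
t* = t_{0.025, 73} = 1.992997.
Margin = t* × SE = 1.992997 × 0.0217 = 0.04325.
CI: 0.1742 ± 0.04325 → (0.131, 0.217).
With 95% confidence, each one-unit increase in incubation time is associated with a change of between 0.131 and 0.217 log₁₀ CFU in bacterial colony count.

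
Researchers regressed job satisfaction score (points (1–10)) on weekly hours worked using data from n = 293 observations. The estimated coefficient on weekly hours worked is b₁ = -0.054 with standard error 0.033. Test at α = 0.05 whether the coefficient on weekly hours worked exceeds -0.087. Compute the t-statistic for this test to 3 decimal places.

H₀: β₁ = -0.087 vs H₁: β₁ > -0.087.
t = (b₁ − β₁⁰)/SE = (-0.054 − (-0.087)) / 0.033 = 1.000.
df = n − 2 = 293 − 2 = 291.
One-sided p ≈ 0.1591, which is ≥ 0.05, so fail to reject H₀.
The data do not give significant evidence that the true slope on weekly hours worked exceeds -0.087 points (1–10) per unit.

t = 1.000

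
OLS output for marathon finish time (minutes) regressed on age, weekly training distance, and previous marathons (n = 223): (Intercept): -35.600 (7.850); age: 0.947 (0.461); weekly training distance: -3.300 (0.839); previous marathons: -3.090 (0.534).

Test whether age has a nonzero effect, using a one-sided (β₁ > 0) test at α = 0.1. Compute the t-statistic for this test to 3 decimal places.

Read off: b = 0.947, SE = 0.461 for age.
H₀: β₁ = 0 vs H₁: β₁ > 0.
t = 0.947 / 0.461 = 2.054.
df = n − k − 1 = 223 − 3 − 1 = 219.
One-sided p ≈ 0.0206, which is < 0.1, so reject H₀.
There is evidence that the true slope on age is positive, holding the other predictors fixed.

t = 2.054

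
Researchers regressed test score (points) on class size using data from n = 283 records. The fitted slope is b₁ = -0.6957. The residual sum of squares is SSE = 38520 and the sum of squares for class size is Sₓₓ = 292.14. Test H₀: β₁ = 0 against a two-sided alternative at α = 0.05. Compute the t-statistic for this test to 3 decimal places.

t = -1.016

MSE = SSE/(n − 2) = 38520/281 = 137.082.
SE(b₁) = √(MSE/Sₓₓ) = √(137.082/292.14) = 0.685006.
t = -0.6957 / 0.685006 = -1.016.
df = n − 2 = 281.
Two-sided p ≈ 0.3107, which is ≥ 0.05, so fail to reject H₀.
The data do not give significant evidence of an association between class size and test score.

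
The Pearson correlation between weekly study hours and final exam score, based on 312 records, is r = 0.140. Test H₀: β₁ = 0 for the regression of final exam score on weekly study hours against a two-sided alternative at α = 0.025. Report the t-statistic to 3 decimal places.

t = r·√(n − 2)/√(1 − r²) = 0.140·√310/√0.9804 = 2.489.
df = n − 2 = 310.
Two-sided p ≈ 0.0133, which is < 0.025, so reject H₀.
There is evidence of a linear association between weekly study hours and final exam score.

t = 2.489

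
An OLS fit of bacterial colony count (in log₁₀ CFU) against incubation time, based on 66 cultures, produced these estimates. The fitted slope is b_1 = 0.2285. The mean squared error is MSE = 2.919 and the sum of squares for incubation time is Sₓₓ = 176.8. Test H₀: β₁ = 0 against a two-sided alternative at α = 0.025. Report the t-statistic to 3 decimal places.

t = 1.778

SE(b_1) = √(MSE/Sₓₓ) = √(2.919/176.8) = 0.128492.
t = 0.2285 / 0.128492 = 1.778.
df = n − 2 = 64.
Two-sided p ≈ 0.0801, which is ≥ 0.025, so fail to reject H₀.
The data do not give significant evidence of an association between incubation time and bacterial colony count.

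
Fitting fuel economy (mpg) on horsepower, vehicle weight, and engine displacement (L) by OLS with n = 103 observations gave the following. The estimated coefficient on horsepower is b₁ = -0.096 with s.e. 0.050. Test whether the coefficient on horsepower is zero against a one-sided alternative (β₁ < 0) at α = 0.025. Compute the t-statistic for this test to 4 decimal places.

t = -1.9200

H₀: β₁ = 0 vs H₁: β₁ < 0.
t = (b₁ − β₁⁰)/SE = -0.096 / 0.050 = -1.9200.
df = n − k − 1 = 103 − 3 − 1 = 99.
One-sided p ≈ 0.0289, which is ≥ 0.025, so fail to reject H₀.
The data do not give significant evidence that the true slope on horsepower is negative, holding the other predictors fixed.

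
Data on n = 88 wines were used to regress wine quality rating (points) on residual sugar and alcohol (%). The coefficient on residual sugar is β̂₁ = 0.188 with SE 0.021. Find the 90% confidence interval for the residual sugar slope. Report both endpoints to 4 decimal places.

(0.1531, 0.2229)

df = n − k − 1 = 88 − 2 − 1 = 85.
t* = t_{0.05, 85} = 1.662978.
Margin = t* × SE = 1.662978 × 0.021 = 0.034923.
CI: 0.188 ± 0.034923 → (0.1531, 0.2229).
With 90% confidence, each one-unit increase in residual sugar is associated with a change of between 0.1531 and 0.2229 points in wine quality rating, holding the other predictors fixed.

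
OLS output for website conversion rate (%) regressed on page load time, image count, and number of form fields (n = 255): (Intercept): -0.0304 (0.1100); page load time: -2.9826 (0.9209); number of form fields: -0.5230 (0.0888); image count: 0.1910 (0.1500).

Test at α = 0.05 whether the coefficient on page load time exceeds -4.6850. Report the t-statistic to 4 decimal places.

t = 1.8486

Read off: b = -2.9826, SE = 0.9209 for page load time.
H₀: β₁ = -4.6850 vs H₁: β₁ > -4.6850.
t = (-2.9826 − (-4.6850)) / 0.9209 = 1.8486.
df = n − k − 1 = 255 − 3 − 1 = 251.
One-sided p ≈ 0.0328, which is < 0.05, so reject H₀.
There is evidence that the true slope on page load time exceeds -4.6850 % per unit, holding the other predictors fixed.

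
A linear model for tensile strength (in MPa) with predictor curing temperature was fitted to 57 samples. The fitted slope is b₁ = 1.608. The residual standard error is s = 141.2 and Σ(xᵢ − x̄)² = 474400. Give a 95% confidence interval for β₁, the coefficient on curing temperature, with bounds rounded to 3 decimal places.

(1.197, 2.019)

SE(b₁) = s/√Sₓₓ = 141.2/√474400 = 0.205004.
df = n − 2 = 55.
t* = t_{0.025, 55} = 2.004045.
Margin = t* × SE = 2.004045 × 0.205004 = 0.41084.
CI: 1.608 ± 0.41084 → (1.197, 2.019).
With 95% confidence, each one-unit increase in curing temperature is associated with a change of between 1.197 and 2.019 MPa in tensile strength.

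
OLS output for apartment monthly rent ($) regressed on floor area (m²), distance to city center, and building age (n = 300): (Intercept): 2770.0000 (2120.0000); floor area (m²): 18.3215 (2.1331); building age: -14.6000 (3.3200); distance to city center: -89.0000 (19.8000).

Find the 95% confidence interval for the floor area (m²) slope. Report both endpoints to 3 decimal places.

(14.124, 22.519)

Read off: b = 18.3215, SE = 2.1331 for floor area (m²).
df = n − k − 1 = 300 − 3 − 1 = 296.
t* = t_{0.025, 296} = 1.968011.
Margin = t* × SE = 1.968011 × 2.1331 = 4.19796.
CI: 18.3215 ± 4.19796 → (14.124, 22.519).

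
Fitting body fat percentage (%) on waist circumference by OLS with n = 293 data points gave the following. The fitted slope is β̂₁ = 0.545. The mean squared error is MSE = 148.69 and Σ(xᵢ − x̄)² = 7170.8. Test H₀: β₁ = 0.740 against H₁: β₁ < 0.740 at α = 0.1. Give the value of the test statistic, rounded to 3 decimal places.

t = -1.354

SE(β̂₁) = √(MSE/Sₓₓ) = √(148.69/7170.8) = 0.143998.
t = (0.545 − 0.740) / 0.143998 = -1.354.
df = n − 2 = 291.
One-sided p ≈ 0.0884, which is < 0.1, so reject H₀.
There is evidence that the true slope on waist circumference is below 0.740 % per unit.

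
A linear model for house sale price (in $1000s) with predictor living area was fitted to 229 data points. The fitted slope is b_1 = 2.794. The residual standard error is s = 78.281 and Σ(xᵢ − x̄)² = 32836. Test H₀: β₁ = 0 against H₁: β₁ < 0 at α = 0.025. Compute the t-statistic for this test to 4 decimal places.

SE(b_1) = s/√Sₓₓ = 78.281/√32836 = 0.431998.
t = 2.794 / 0.431998 = 6.4676.
df = n − 2 = 227.
One-sided p ≈ 1.0000, which is ≥ 0.025, so fail to reject H₀.
The data do not give significant evidence that the true slope on living area is negative.

t = 6.4676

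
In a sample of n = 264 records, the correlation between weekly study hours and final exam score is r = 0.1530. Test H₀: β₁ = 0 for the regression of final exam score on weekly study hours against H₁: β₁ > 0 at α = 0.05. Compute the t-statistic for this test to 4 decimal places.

t = r·√(n − 2)/√(1 − r²) = 0.1530·√262/√0.976591 = 2.5060.
df = n − 2 = 262.
One-sided p ≈ 0.0064, which is < 0.05, so reject H₀.
There is evidence of a linear association between weekly study hours and final exam score.

t = 2.5060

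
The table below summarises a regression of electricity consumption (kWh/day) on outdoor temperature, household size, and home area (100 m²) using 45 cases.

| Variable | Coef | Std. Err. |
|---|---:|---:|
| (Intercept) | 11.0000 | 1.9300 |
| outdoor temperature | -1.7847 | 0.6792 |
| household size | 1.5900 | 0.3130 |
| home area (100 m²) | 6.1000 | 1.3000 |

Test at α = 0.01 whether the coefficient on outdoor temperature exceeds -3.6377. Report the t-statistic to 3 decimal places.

Read off: b = -1.7847, SE = 0.6792 for outdoor temperature.
H₀: β₁ = -3.6377 vs H₁: β₁ > -3.6377.
t = (-1.7847 − (-3.6377)) / 0.6792 = 2.728.
df = n − k − 1 = 45 − 3 − 1 = 41.
One-sided p ≈ 0.0047, which is < 0.01, so reject H₀.
There is evidence that the true slope on outdoor temperature exceeds -3.6377 kWh/day per unit, holding the other predictors fixed.

t = 2.728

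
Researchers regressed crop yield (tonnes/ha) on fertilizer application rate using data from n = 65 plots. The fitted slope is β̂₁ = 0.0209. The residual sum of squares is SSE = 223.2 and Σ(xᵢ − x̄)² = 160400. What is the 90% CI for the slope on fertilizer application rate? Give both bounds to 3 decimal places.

MSE = SSE/(n − 2) = 223.2/63 = 3.54286.
SE(β̂₁) = √(MSE/Sₓₓ) = √(3.54286/160400) = 0.00469975.
df = n − 2 = 63.
t* = t_{0.05, 63} = 1.669402.
Margin = t* × SE = 1.669402 × 0.00469975 = 0.00785.
CI: 0.0209 ± 0.00785 → (0.013, 0.029).
With 90% confidence, each one-unit increase in fertilizer application rate is associated with a change of between 0.013 and 0.029 tonnes/ha in crop yield.

(0.013, 0.029)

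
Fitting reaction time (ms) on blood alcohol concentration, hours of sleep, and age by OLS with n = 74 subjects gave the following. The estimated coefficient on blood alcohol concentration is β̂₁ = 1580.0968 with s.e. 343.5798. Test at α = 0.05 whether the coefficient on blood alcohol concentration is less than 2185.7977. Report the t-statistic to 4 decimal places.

t = -1.7629

H₀: β₁ = 2185.7977 vs H₁: β₁ < 2185.7977.
t = (β̂₁ − β₁⁰)/SE = (1580.0968 − 2185.7977) / 343.5798 = -1.7629.
df = n − k − 1 = 74 − 3 − 1 = 70.
One-sided p ≈ 0.0411, which is < 0.05, so reject H₀.
There is evidence that the true slope on blood alcohol concentration is below 2185.7977 ms per unit, holding the other predictors fixed.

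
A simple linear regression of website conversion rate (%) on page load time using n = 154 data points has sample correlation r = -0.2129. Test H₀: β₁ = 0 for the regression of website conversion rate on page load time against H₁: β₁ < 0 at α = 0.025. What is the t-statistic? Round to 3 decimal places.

t = r·√(n − 2)/√(1 − r²) = -0.2129·√152/√0.954674 = -2.686.
df = n − 2 = 152.
One-sided p ≈ 0.0040, which is < 0.025, so reject H₀.
There is evidence of a linear association between page load time and website conversion rate.

t = -2.686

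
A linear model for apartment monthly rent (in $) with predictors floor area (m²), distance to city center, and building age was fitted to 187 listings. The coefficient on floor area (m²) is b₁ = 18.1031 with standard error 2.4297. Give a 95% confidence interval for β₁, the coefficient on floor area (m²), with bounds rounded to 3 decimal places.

df = n − k − 1 = 187 − 3 − 1 = 183.
t* = t_{0.025, 183} = 1.973012.
Margin = t* × SE = 1.973012 × 2.4297 = 4.79383.
CI: 18.1031 ± 4.79383 → (13.309, 22.897).
With 95% confidence, each one-unit increase in floor area (m²) is associated with a change of between 13.309 and 22.897 $ in apartment monthly rent, holding the other predictors fixed.

(13.309, 22.897)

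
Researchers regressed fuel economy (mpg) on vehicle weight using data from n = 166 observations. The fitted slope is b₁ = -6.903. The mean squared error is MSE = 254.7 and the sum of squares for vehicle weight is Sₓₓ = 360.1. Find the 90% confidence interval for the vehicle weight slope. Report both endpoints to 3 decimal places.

SE(b₁) = √(MSE/Sₓₓ) = √(254.7/360.1) = 0.841013.
df = n − 2 = 164.
t* = t_{0.05, 164} = 1.654198.
Margin = t* × SE = 1.654198 × 0.841013 = 1.39120.
CI: -6.903 ± 1.39120 → (-8.294, -5.512).
With 90% confidence, each one-unit increase in vehicle weight is associated with a change of between -8.294 and -5.512 mpg in fuel economy.

(-8.294, -5.512)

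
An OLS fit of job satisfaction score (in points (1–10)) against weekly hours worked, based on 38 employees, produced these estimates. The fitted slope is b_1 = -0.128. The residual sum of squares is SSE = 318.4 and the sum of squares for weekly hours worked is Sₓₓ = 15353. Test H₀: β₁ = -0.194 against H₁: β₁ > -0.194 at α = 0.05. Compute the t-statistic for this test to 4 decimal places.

MSE = SSE/(n − 2) = 318.4/36 = 8.84444.
SE(b_1) = √(MSE/Sₓₓ) = √(8.84444/15353) = 0.0240015.
t = (-0.128 − (-0.194)) / 0.0240015 = 2.7498.
df = n − 2 = 36.
One-sided p ≈ 0.0046, which is < 0.05, so reject H₀.
There is evidence that the true slope on weekly hours worked exceeds -0.194 points (1–10) per unit.

t = 2.7498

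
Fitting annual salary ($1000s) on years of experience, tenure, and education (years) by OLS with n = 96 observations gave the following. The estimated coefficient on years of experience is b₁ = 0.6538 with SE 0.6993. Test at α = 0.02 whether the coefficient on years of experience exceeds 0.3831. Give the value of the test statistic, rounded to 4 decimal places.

H₀: β₁ = 0.3831 vs H₁: β₁ > 0.3831.
t = (b₁ − β₁⁰)/SE = (0.6538 − 0.3831) / 0.6993 = 0.3871.
df = n − k − 1 = 96 − 3 − 1 = 92.
One-sided p ≈ 0.3498, which is ≥ 0.02, so fail to reject H₀.
The data do not give significant evidence that the true slope on years of experience exceeds 0.3831 $1000s per unit, holding the other predictors fixed.

t = 0.3871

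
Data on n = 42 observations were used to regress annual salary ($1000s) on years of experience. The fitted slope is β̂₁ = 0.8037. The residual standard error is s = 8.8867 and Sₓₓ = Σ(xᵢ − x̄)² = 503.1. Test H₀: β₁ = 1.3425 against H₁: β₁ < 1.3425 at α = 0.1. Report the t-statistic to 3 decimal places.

SE(β̂₁) = s/√Sₓₓ = 8.8867/√503.1 = 0.396199.
t = (0.8037 − 1.3425) / 0.396199 = -1.360.
df = n − 2 = 40.
One-sided p ≈ 0.0907, which is < 0.1, so reject H₀.
There is evidence that the true slope on years of experience is below 1.3425 $1000s per unit.

t = -1.360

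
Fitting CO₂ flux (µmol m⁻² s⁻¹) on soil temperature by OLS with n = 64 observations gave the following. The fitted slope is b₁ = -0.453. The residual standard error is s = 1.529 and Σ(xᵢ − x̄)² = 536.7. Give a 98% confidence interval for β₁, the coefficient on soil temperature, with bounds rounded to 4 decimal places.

(-0.6106, -0.2954)

SE(b₁) = s/√Sₓₓ = 1.529/√536.7 = 0.0659997.
df = n − 2 = 62.
t* = t_{0.01, 62} = 2.388011.
Margin = t* × SE = 2.388011 × 0.0659997 = 0.157608.
CI: -0.453 ± 0.157608 → (-0.6106, -0.2954).
With 98% confidence, each one-unit increase in soil temperature is associated with a change of between -0.6106 and -0.2954 µmol m⁻² s⁻¹ in CO₂ flux.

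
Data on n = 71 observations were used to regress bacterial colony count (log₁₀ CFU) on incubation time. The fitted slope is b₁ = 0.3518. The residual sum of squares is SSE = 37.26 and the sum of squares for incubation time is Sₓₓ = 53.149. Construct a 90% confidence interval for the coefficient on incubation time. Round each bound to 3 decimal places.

(0.184, 0.520)

MSE = SSE/(n − 2) = 37.26/69 = 0.54.
SE(b₁) = √(MSE/Sₓₓ) = √(0.54/53.149) = 0.100797.
df = n − 2 = 69.
t* = t_{0.05, 69} = 1.667239.
Margin = t* × SE = 1.667239 × 0.100797 = 0.16805.
CI: 0.3518 ± 0.16805 → (0.184, 0.520).
With 90% confidence, each one-unit increase in incubation time is associated with a change of between 0.184 and 0.520 log₁₀ CFU in bacterial colony count.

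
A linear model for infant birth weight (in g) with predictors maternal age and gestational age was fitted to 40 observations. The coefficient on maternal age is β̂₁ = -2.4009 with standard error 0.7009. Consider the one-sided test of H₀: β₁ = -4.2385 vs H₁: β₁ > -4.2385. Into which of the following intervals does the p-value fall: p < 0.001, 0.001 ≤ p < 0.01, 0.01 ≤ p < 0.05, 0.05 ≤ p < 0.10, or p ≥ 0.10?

0.001 ≤ p < 0.01

t = (-2.4009 − (-4.2385)) / 0.7009 = 2.622.
df = n − k − 1 = 40 − 2 − 1 = 37.
One-sided p = P(T_{37} > t) ≈ 0.0063.
So 0.001 ≤ p < 0.01.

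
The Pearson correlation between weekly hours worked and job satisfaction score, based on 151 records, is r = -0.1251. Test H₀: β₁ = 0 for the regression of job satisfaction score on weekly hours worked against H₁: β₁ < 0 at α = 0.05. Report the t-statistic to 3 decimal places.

t = r·√(n − 2)/√(1 − r²) = -0.1251·√149/√0.98435 = -1.539.
df = n − 2 = 149.
One-sided p ≈ 0.0629, which is ≥ 0.05, so fail to reject H₀.
The data do not give significant evidence of a linear association between weekly hours worked and job satisfaction score.

t = -1.539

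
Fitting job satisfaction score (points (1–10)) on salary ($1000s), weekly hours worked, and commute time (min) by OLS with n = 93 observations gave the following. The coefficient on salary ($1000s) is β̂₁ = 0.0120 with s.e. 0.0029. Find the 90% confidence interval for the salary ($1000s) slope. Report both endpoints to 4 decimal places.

(0.0072, 0.0168)

df = n − k − 1 = 93 − 3 − 1 = 89.
t* = t_{0.05, 89} = 1.662155.
Margin = t* × SE = 1.662155 × 0.0029 = 0.004820.
CI: 0.0120 ± 0.004820 → (0.0072, 0.0168).
With 90% confidence, each one-unit increase in salary ($1000s) is associated with a change of between 0.0072 and 0.0168 points (1–10) in job satisfaction score, holding the other predictors fixed.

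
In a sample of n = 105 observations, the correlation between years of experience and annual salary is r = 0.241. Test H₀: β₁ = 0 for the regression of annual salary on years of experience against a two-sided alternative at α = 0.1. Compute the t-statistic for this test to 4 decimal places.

t = 2.5202

t = r·√(n − 2)/√(1 − r²) = 0.241·√103/√0.941919 = 2.5202.
df = n − 2 = 103.
Two-sided p ≈ 0.0133, which is < 0.1, so reject H₀.
There is evidence of a linear association between years of experience and annual salary.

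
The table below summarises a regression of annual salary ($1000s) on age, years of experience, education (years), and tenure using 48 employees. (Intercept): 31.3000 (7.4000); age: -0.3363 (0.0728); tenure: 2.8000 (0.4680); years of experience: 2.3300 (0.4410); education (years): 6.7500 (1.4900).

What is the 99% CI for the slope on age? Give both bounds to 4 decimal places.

(-0.5325, -0.1401)

Read off: b = -0.3363, SE = 0.0728 for age.
df = n − k − 1 = 48 − 4 − 1 = 43.
t* = t_{0.005, 43} = 2.695102.
Margin = t* × SE = 2.695102 × 0.0728 = 0.196203.
CI: -0.3363 ± 0.196203 → (-0.5325, -0.1401).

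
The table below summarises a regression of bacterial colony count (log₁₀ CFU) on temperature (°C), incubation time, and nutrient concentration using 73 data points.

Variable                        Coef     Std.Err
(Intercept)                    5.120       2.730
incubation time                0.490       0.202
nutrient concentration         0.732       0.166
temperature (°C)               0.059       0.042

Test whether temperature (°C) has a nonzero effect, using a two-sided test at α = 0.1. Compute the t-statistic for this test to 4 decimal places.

t = 1.4048

Read off: b = 0.059, SE = 0.042 for temperature (°C).
H₀: β₁ = 0 vs H₁: β₁ ≠ 0.
t = 0.059 / 0.042 = 1.4048.
df = n − k − 1 = 73 − 3 − 1 = 69.
Two-sided p ≈ 0.1646, which is ≥ 0.1, so fail to reject H₀.
The data do not give significant evidence of an association between temperature (°C) and bacterial colony count, after adjusting for the other predictors.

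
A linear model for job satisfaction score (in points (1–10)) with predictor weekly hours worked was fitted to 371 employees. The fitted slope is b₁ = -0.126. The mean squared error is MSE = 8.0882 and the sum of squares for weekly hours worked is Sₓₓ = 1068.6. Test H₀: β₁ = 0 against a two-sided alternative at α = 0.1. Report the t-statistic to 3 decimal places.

SE(b₁) = √(MSE/Sₓₓ) = √(8.0882/1068.6) = 0.0869998.
t = -0.126 / 0.0869998 = -1.448.
df = n − 2 = 369.
Two-sided p ≈ 0.1484, which is ≥ 0.1, so fail to reject H₀.
The data do not give significant evidence of an association between weekly hours worked and job satisfaction score.

t = -1.448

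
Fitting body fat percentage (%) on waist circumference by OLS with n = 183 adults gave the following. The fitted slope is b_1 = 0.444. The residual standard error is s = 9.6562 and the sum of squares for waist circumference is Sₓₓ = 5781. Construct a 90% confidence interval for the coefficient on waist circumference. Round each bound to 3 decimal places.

SE(b_1) = s/√Sₓₓ = 9.6562/√5781 = 0.127.
df = n − 2 = 181.
t* = t_{0.05, 181} = 1.653316.
Margin = t* × SE = 1.653316 × 0.127 = 0.20997.
CI: 0.444 ± 0.20997 → (0.234, 0.654).
With 90% confidence, each one-unit increase in waist circumference is associated with a change of between 0.234 and 0.654 % in body fat percentage.

(0.234, 0.654)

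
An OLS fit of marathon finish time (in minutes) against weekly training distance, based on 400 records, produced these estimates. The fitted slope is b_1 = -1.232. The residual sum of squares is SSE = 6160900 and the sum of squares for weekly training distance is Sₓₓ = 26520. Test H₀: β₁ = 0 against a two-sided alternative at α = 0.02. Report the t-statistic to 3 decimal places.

t = -1.613

MSE = SSE/(n − 2) = 6160900/398 = 15479.6.
SE(b_1) = √(MSE/Sₓₓ) = √(15479.6/26520) = 0.764001.
t = -1.232 / 0.764001 = -1.613.
df = n − 2 = 398.
Two-sided p ≈ 0.1076, which is ≥ 0.02, so fail to reject H₀.
The data do not give significant evidence of an association between weekly training distance and marathon finish time.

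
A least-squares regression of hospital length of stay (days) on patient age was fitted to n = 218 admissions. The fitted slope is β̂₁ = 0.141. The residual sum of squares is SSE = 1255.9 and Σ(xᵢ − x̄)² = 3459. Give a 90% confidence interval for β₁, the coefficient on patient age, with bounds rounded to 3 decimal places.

MSE = SSE/(n − 2) = 1255.9/216 = 5.81435.
SE(β̂₁) = √(MSE/Sₓₓ) = √(5.81435/3459) = 0.0409992.
df = n − 2 = 216.
t* = t_{0.05, 216} = 1.651939.
Margin = t* × SE = 1.651939 × 0.0409992 = 0.06773.
CI: 0.141 ± 0.06773 → (0.073, 0.209).
With 90% confidence, each one-unit increase in patient age is associated with a change of between 0.073 and 0.209 days in hospital length of stay.

(0.073, 0.209)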